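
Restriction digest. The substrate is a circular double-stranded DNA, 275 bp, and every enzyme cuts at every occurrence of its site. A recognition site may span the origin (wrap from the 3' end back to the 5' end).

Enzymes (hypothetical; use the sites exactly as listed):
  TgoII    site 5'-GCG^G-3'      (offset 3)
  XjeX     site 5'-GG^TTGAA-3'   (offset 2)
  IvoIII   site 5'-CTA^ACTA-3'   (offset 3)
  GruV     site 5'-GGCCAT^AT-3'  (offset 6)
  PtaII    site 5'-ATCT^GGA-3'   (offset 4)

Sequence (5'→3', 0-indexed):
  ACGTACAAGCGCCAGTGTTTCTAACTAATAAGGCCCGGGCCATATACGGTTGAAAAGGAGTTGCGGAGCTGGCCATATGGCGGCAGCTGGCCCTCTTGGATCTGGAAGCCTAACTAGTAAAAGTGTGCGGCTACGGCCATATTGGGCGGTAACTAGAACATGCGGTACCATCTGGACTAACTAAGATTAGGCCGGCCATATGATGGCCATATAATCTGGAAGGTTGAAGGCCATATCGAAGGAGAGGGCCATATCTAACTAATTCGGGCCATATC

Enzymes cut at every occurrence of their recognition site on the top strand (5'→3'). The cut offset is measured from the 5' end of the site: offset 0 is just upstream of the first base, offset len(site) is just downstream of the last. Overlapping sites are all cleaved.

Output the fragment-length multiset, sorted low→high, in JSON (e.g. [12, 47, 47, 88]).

Per-enzyme occurrences:
  TgoII GCGG/3: at [62, 79, 126, 145, 161] ⇒ [65, 82, 129, 148, 164]
  XjeX GGTTGAA/2: at [47, 221] ⇒ [49, 223]
  IvoIII CTAACTA/3: at [20, 109, 176, 254] ⇒ [23, 112, 179, 257]
  GruV GGCCATAT/6: at [37, 70, 134, 193, 204, 228, 246, 266] ⇒ [43, 76, 140, 199, 210, 234, 252, 272]
  PtaII ATCTGGA/4: at [99, 169, 213] ⇒ [103, 173, 217]

All cut coordinates (distinct, sorted): [23, 43, 49, 65, 76, 82, 103, 112, 129, 140, 148, 164, 173, 179, 199, 210, 217, 223, 234, 252, 257, 272]

Fragments:
  23→43: 20 bp
  43→49: 6 bp
  49→65: 16 bp
  65→76: 11 bp
  76→82: 6 bp
  82→103: 21 bp
  103→112: 9 bp
  112→129: 17 bp
  129→140: 11 bp
  140→148: 8 bp
  148→164: 16 bp
  164→173: 9 bp
  173→179: 6 bp
  179→199: 20 bp
  199→210: 11 bp
  210→217: 7 bp
  217→223: 6 bp
  223→234: 11 bp
  234→252: 18 bp
  252→257: 5 bp
  257→272: 15 bp
  272→23 (wrap): 275-272+23 = 26 bp

[5,6,6,6,6,7,8,9,9,11,11,11,11,15,16,16,17,18,20,20,21,26]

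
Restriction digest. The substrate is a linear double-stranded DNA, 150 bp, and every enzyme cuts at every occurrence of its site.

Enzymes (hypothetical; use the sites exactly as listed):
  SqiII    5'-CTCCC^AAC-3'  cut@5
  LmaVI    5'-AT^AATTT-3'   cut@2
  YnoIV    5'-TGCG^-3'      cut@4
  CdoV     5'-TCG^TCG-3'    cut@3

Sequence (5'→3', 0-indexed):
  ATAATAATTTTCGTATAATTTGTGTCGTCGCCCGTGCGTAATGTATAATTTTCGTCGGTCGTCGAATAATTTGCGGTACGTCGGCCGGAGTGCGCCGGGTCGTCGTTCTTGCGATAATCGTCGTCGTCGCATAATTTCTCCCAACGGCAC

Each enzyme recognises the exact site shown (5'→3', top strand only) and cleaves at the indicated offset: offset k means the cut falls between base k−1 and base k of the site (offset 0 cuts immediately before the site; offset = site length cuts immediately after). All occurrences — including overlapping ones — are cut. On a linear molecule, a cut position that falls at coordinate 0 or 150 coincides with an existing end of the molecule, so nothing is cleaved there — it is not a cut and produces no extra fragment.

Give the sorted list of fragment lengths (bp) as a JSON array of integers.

[3,3,5,6,6,7,7,8,8,8,8,8,10,11,11,11,11,19]

Site scan:
  SqiII (CTCCCAAC, off=5): starts [137] → cuts [142]
  LmaVI (ATAATTT, off=2): starts [3, 14, 44, 65, 130] → cuts [5, 16, 46, 67, 132]
  YnoIV (TGCG, off=4): starts [34, 71, 90, 109] → cuts [38, 75, 94, 113]
  CdoV (TCGTCG, off=3): starts [24, 51, 58, 99, 117, 120, 123] → cuts [27, 54, 61, 102, 120, 123, 126]

Pooled cuts: [5, 16, 27, 38, 46, 54, 61, 67, 75, 94, 102, 113, 120, 123, 126, 132, 142]

Fragment lengths:
  [0,5): 5 bp
  [5,16): 11 bp
  [16,27): 11 bp
  [27,38): 11 bp
  [38,46): 8 bp
  [46,54): 8 bp
  [54,61): 7 bp
  [61,67): 6 bp
  [67,75): 8 bp
  [75,94): 19 bp
  [94,102): 8 bp
  [102,113): 11 bp
  [113,120): 7 bp
  [120,123): 3 bp
  [123,126): 3 bp
  [126,132): 6 bp
  [132,142): 10 bp
  [142,150): 8 bp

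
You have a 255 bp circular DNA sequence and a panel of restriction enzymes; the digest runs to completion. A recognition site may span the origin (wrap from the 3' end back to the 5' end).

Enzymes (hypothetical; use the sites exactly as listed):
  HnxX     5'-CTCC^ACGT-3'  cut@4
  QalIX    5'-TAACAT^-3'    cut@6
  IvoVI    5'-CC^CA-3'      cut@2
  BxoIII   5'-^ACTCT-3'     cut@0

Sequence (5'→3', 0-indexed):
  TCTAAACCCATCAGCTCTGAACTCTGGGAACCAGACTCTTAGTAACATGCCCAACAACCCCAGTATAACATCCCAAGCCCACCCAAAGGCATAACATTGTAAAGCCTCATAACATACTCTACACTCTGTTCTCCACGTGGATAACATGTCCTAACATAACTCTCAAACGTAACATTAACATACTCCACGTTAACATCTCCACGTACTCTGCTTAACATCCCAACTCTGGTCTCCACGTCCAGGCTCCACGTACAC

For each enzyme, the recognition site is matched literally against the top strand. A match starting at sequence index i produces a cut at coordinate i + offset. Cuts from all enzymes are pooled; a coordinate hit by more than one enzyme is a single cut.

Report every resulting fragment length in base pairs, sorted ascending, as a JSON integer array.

[1,2,2,2,3,4,4,4,5,6,6,6,7,9,10,10,10,11,12,12,12,13,13,14,14,14,14,17,18]

Site scan:
  HnxX (CTCCACGT, off=4): starts [130, 182, 196, 230, 243] → cuts [134, 186, 200, 234, 247]
  QalIX (TAACAT, off=6): starts [42, 65, 91, 109, 141, 151, 169, 175, 190, 212] → cuts [48, 71, 97, 115, 147, 157, 175, 181, 196, 218]
  IvoVI (CCCA, off=2): starts [6, 49, 58, 71, 77, 81, 218] → cuts [8, 51, 60, 73, 79, 83, 220]
  BxoIII (ACTCT, off=0): starts [20, 34, 115, 122, 158, 204, 222, 253] → cuts [20, 34, 115, 122, 158, 204, 222, 253]

All cut coordinates (distinct, sorted): [8, 20, 34, 48, 51, 60, 71, 73, 79, 83, 97, 115, 122, 134, 147, 157, 158, 175, 181, 186, 196, 200, 204, 218, 220, 222, 234, 247, 253]

Fragment lengths:
  8→20: 12 bp
  20→34: 14 bp
  34→48: 14 bp
  48→51: 3 bp
  51→60: 9 bp
  60→71: 11 bp
  71→73: 2 bp
  73→79: 6 bp
  79→83: 4 bp
  83→97: 14 bp
  97→115: 18 bp
  115→122: 7 bp
  122→134: 12 bp
  134→147: 13 bp
  147→157: 10 bp
  157→158: 1 bp
  158→175: 17 bp
  175→181: 6 bp
  181→186: 5 bp
  186→196: 10 bp
  196→200: 4 bp
  200→204: 4 bp
  204→218: 14 bp
  218→220: 2 bp
  220→222: 2 bp
  222→234: 12 bp
  234→247: 13 bp
  247→253: 6 bp
  253→8 (wrap): 255-253+8 = 10 bp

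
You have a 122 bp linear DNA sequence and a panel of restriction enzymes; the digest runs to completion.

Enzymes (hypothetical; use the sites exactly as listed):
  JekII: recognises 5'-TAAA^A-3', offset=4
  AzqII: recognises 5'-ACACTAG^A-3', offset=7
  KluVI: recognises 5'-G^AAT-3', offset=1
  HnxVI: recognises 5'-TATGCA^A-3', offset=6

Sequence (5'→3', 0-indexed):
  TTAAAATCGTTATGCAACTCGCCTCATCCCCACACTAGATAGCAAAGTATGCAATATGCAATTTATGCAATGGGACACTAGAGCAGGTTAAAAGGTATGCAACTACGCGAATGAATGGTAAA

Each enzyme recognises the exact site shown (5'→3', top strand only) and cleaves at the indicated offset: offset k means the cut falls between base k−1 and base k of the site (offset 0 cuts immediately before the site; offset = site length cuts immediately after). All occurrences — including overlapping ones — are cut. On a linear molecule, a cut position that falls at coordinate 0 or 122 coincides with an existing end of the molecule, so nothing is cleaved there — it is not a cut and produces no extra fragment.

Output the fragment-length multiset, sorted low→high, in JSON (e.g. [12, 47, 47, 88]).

[4,5,7,8,9,9,9,11,11,12,15,22]

Site scan:
  JekII (TAAAA, off=4): starts [1, 88] → cuts [5, 92]
  AzqII (ACACTAGA, off=7): starts [31, 74] → cuts [38, 81]
  KluVI (GAAT, off=1): starts [108, 112] → cuts [109, 113]
  HnxVI (TATGCAA, off=6): starts [10, 47, 54, 63, 95] → cuts [16, 53, 60, 69, 101]

All cut coordinates (distinct, sorted): [5, 16, 38, 53, 60, 69, 81, 92, 101, 109, 113]

Fragments:
  [0,5): 5 bp
  [5,16): 11 bp
  [16,38): 22 bp
  [38,53): 15 bp
  [53,60): 7 bp
  [60,69): 9 bp
  [69,81): 12 bp
  [81,92): 11 bp
  [92,101): 9 bp
  [101,109): 8 bp
  [109,113): 4 bp
  [113,122): 9 bp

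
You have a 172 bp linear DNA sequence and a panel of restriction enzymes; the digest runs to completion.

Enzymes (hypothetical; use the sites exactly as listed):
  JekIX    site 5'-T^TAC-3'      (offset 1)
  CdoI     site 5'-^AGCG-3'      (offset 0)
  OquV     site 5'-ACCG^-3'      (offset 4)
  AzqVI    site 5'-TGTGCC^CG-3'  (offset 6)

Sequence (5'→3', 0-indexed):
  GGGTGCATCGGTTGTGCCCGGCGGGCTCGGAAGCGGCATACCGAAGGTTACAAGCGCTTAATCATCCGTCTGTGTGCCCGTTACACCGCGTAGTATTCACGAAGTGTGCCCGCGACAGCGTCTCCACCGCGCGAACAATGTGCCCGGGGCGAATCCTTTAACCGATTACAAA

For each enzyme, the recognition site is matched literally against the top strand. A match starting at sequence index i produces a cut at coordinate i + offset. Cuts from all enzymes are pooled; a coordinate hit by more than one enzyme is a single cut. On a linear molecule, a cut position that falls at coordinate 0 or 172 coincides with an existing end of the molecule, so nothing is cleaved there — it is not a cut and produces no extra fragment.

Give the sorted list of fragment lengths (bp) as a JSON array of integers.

Scan for sites:
  JekIX TTAC/1: at [47, 80, 165] ⇒ [48, 81, 166]
  CdoI AGCG/0: at [31, 52, 116] ⇒ [31, 52, 116]
  OquV ACCG/4: at [39, 84, 125, 160] ⇒ [43, 88, 129, 164]
  AzqVI TGTGCCCG/6: at [12, 72, 104, 138] ⇒ [18, 78, 110, 144]

Pooled cuts: [18, 31, 43, 48, 52, 78, 81, 88, 110, 116, 129, 144, 164, 166]

Fragments:
  [0,18): 18 bp
  [18,31): 13 bp
  [31,43): 12 bp
  [43,48): 5 bp
  [48,52): 4 bp
  [52,78): 26 bp
  [78,81): 3 bp
  [81,88): 7 bp
  [88,110): 22 bp
  [110,116): 6 bp
  [116,129): 13 bp
  [129,144): 15 bp
  [144,164): 20 bp
  [164,166): 2 bp
  [166,172): 6 bp

[2,3,4,5,6,6,7,12,13,13,15,18,20,22,26]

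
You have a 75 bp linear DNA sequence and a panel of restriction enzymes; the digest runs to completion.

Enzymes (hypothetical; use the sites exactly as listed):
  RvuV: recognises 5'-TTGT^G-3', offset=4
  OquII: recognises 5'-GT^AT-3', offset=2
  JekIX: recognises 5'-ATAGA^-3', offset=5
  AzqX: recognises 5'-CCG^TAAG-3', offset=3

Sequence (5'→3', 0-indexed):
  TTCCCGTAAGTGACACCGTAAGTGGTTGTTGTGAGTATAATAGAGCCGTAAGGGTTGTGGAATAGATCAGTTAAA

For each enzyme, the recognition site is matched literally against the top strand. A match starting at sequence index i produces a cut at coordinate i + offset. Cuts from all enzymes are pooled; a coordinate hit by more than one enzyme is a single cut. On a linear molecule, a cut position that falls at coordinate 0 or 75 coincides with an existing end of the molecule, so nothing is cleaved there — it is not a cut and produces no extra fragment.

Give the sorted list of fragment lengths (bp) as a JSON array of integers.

Scan for sites:
  RvuV TTGTG/4: at [28, 54] ⇒ [32, 58]
  OquII GTAT/2: at [34] ⇒ [36]
  JekIX ATAGA/5: at [39, 61] ⇒ [44, 66]
  AzqX CCGTAAG/3: at [3, 15, 45] ⇒ [6, 18, 48]

All cut coordinates (distinct, sorted): [6, 18, 32, 36, 44, 48, 58, 66]

Fragments:
  [0,6): 6 bp
  [6,18): 12 bp
  [18,32): 14 bp
  [32,36): 4 bp
  [36,44): 8 bp
  [44,48): 4 bp
  [48,58): 10 bp
  [58,66): 8 bp
  [66,75): 9 bp

[4,4,6,8,8,9,10,12,14]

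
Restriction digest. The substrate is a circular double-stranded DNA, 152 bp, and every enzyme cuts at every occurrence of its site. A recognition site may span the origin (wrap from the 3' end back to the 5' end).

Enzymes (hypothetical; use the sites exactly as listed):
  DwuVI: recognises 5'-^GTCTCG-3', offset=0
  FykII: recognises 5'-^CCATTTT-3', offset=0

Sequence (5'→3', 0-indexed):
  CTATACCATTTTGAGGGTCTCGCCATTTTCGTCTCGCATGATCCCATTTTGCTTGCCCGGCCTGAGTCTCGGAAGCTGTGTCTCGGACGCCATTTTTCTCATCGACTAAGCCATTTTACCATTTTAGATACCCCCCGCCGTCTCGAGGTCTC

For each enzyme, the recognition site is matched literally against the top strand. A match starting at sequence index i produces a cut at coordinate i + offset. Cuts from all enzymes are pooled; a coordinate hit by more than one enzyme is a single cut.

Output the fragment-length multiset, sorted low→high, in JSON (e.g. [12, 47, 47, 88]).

[6,8,8,10,11,13,14,18,21,21,22]

Scan for sites:
  DwuVI (GTCTCG, off=0): starts [16, 30, 65, 79, 139] → cuts [16, 30, 65, 79, 139]
  FykII (CCATTTT, off=0): starts [5, 22, 43, 89, 110, 118] → cuts [5, 22, 43, 89, 110, 118]

All cut coordinates (distinct, sorted): [5, 16, 22, 30, 43, 65, 79, 89, 110, 118, 139]

Fragments:
  5→16: 11 bp
  16→22: 6 bp
  22→30: 8 bp
  30→43: 13 bp
  43→65: 22 bp
  65→79: 14 bp
  79→89: 10 bp
  89→110: 21 bp
  110→118: 8 bp
  118→139: 21 bp
  139→5 (wrap): 152-139+5 = 18 bp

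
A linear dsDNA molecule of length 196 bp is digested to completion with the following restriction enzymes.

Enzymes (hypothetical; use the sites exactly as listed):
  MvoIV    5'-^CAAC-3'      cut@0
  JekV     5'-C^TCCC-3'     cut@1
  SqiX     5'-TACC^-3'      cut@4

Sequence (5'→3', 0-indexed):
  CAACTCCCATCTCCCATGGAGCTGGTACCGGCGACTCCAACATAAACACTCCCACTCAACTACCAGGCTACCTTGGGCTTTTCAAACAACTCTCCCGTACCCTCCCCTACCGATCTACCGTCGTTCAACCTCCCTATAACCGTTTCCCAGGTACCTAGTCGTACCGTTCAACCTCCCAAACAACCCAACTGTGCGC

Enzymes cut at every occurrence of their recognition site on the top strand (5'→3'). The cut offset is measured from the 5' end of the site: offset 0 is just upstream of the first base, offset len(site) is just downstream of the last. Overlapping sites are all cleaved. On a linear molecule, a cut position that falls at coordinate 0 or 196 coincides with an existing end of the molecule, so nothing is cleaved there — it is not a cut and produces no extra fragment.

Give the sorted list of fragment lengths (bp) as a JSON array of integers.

[1,3,4,5,5,5,6,6,7,7,7,8,8,8,8,9,9,10,11,12,14,18,25]

Site scan:
  MvoIV (CAAC, off=0): starts [0, 37, 56, 86, 125, 168, 180, 185] → cuts [37, 56, 86, 125, 168, 180, 185] (position 0 is a terminus of the linear molecule — no cut)
  JekV (CTCCC, off=1): starts [3, 10, 48, 91, 101, 129, 172] → cuts [4, 11, 49, 92, 102, 130, 173]
  SqiX (TACC, off=4): starts [25, 60, 68, 97, 107, 115, 151, 161] → cuts [29, 64, 72, 101, 111, 119, 155, 165]

Pooled cuts: [4, 11, 29, 37, 49, 56, 64, 72, 86, 92, 101, 102, 111, 119, 125, 130, 155, 165, 168, 173, 180, 185]

Fragment lengths:
  [0,4): 4 bp
  [4,11): 7 bp
  [11,29): 18 bp
  [29,37): 8 bp
  [37,49): 12 bp
  [49,56): 7 bp
  [56,64): 8 bp
  [64,72): 8 bp
  [72,86): 14 bp
  [86,92): 6 bp
  [92,101): 9 bp
  [101,102): 1 bp
  [102,111): 9 bp
  [111,119): 8 bp
  [119,125): 6 bp
  [125,130): 5 bp
  [130,155): 25 bp
  [155,165): 10 bp
  [165,168): 3 bp
  [168,173): 5 bp
  [173,180): 7 bp
  [180,185): 5 bp
  [185,196): 11 bp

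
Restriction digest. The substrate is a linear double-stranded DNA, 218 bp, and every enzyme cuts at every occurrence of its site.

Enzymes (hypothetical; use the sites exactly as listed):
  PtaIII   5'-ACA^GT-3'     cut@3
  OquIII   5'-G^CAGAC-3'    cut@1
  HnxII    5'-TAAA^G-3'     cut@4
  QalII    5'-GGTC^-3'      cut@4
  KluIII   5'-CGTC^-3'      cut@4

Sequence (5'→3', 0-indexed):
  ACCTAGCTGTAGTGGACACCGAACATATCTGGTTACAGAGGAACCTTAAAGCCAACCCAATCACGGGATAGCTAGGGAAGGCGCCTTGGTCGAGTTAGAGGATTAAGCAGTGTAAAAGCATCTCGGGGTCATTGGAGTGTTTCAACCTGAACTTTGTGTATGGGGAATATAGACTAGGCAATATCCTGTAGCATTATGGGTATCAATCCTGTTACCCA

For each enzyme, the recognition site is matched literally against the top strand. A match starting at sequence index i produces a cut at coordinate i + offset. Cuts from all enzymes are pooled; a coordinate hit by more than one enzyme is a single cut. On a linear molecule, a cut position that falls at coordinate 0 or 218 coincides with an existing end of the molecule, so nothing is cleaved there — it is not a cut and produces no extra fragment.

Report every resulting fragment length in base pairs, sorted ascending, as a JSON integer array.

[39,41,50,88]

Per-enzyme occurrences:
  PtaIII (ACAGT, off=3): no sites
  OquIII (GCAGAC, off=1): no sites
  HnxII TAAAG/4: at [46] ⇒ [50]
  QalII GGTC/4: at [87, 126] ⇒ [91, 130]
  KluIII (CGTC, off=4): no sites

All cut coordinates (distinct, sorted): [50, 91, 130]

Fragment lengths:
  [0,50): 50 bp
  [50,91): 41 bp
  [91,130): 39 bp
  [130,218): 88 bp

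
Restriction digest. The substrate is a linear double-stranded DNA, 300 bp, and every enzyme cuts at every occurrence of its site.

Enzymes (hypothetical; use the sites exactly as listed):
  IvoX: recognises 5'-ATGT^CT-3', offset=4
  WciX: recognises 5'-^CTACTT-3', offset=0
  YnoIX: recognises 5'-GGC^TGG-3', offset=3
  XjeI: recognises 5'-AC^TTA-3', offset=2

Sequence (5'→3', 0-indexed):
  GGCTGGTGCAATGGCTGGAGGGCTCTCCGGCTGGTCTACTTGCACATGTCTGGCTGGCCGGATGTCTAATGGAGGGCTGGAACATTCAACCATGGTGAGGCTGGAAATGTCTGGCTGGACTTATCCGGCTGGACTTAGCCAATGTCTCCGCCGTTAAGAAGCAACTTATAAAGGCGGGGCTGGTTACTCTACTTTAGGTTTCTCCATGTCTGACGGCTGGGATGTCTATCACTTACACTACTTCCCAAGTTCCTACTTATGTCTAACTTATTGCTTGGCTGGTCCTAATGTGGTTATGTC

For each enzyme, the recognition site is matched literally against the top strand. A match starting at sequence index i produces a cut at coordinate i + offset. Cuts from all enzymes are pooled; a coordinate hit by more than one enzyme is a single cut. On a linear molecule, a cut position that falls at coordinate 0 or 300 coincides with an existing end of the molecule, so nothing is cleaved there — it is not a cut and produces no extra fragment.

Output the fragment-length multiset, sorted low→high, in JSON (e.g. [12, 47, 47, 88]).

[3,4,4,5,5,5,5,5,5,6,7,8,8,8,9,9,11,11,12,12,12,14,15,15,16,20,21,21,24]

Per-enzyme occurrences:
  IvoX (ATGTCT, off=4): starts [45, 61, 106, 141, 205, 221, 258] → cuts [49, 65, 110, 145, 209, 225, 262]
  WciX (CTACTT, off=0): starts [35, 188, 237, 252] → cuts [35, 188, 237, 252]
  YnoIX (GGCTGG, off=3): starts [0, 12, 28, 51, 74, 98, 112, 126, 177, 214, 276] → cuts [3, 15, 31, 54, 77, 101, 115, 129, 180, 217, 279]
  XjeI (ACTTA, off=2): starts [118, 132, 163, 230, 254, 265] → cuts [120, 134, 165, 232, 256, 267]

Pooled cuts: [3, 15, 31, 35, 49, 54, 65, 77, 101, 110, 115, 120, 129, 134, 145, 165, 180, 188, 209, 217, 225, 232, 237, 252, 256, 262, 267, 279]

Fragments:
  [0,3): 3 bp
  [3,15): 12 bp
  [15,31): 16 bp
  [31,35): 4 bp
  [35,49): 14 bp
  [49,54): 5 bp
  [54,65): 11 bp
  [65,77): 12 bp
  [77,101): 24 bp
  [101,110): 9 bp
  [110,115): 5 bp
  [115,120): 5 bp
  [120,129): 9 bp
  [129,134): 5 bp
  [134,145): 11 bp
  [145,165): 20 bp
  [165,180): 15 bp
  [180,188): 8 bp
  [188,209): 21 bp
  [209,217): 8 bp
  [217,225): 8 bp
  [225,232): 7 bp
  [232,237): 5 bp
  [237,252): 15 bp
  [252,256): 4 bp
  [256,262): 6 bp
  [262,267): 5 bp
  [267,279): 12 bp
  [279,300): 21 bp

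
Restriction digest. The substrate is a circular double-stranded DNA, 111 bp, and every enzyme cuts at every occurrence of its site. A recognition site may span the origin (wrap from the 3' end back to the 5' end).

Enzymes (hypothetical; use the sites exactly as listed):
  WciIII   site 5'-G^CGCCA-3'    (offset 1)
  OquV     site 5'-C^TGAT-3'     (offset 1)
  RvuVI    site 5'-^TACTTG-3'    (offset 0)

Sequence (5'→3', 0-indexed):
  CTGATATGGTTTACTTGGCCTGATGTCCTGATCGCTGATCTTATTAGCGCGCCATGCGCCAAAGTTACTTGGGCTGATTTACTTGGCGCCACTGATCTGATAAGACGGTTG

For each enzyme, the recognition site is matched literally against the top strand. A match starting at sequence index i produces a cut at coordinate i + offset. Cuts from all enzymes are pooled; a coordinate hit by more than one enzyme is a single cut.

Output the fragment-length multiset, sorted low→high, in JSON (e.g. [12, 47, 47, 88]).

[5,5,6,7,7,7,8,9,9,9,10,14,15]

Site scan:
  WciIII (GCGCCA, off=1): starts [48, 55, 85] → cuts [49, 56, 86]
  OquV (CTGAT, off=1): starts [0, 19, 27, 34, 73, 91, 96] → cuts [1, 20, 28, 35, 74, 92, 97]
  RvuVI (TACTTG, off=0): starts [11, 65, 79] → cuts [11, 65, 79]

All cut coordinates (distinct, sorted): [1, 11, 20, 28, 35, 49, 56, 65, 74, 79, 86, 92, 97]

Fragments:
  1→11: 10 bp
  11→20: 9 bp
  20→28: 8 bp
  28→35: 7 bp
  35→49: 14 bp
  49→56: 7 bp
  56→65: 9 bp
  65→74: 9 bp
  74→79: 5 bp
  79→86: 7 bp
  86→92: 6 bp
  92→97: 5 bp
  97→1 (wrap): 111-97+1 = 15 bp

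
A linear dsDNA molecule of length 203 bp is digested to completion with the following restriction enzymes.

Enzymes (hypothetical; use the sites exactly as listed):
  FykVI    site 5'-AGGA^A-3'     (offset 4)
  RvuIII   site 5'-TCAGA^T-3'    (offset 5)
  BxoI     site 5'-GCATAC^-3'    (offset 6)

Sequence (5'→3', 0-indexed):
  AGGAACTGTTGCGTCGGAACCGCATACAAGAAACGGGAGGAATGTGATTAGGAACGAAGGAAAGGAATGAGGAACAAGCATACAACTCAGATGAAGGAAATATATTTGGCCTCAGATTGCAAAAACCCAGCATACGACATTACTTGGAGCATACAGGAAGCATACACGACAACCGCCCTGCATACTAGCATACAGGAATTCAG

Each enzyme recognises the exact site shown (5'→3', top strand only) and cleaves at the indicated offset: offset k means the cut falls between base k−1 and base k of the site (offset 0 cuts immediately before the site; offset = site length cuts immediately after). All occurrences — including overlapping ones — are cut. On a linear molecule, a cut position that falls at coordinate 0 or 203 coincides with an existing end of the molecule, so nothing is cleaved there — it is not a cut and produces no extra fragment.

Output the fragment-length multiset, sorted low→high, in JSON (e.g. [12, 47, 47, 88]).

[4,4,4,5,6,7,7,7,8,8,8,10,12,14,18,19,19,20,23]

Scan for sites:
  FykVI AGGAA/4: at [0, 37, 49, 57, 62, 69, 94, 154, 193] ⇒ [4, 41, 53, 61, 66, 73, 98, 158, 197]
  RvuIII TCAGAT/5: at [86, 111] ⇒ [91, 116]
  BxoI GCATAC/6: at [21, 77, 129, 148, 159, 179, 187] ⇒ [27, 83, 135, 154, 165, 185, 193]

All cut coordinates (distinct, sorted): [4, 27, 41, 53, 61, 66, 73, 83, 91, 98, 116, 135, 154, 158, 165, 185, 193, 197]

Fragments:
  [0,4): 4 bp
  [4,27): 23 bp
  [27,41): 14 bp
  [41,53): 12 bp
  [53,61): 8 bp
  [61,66): 5 bp
  [66,73): 7 bp
  [73,83): 10 bp
  [83,91): 8 bp
  [91,98): 7 bp
  [98,116): 18 bp
  [116,135): 19 bp
  [135,154): 19 bp
  [154,158): 4 bp
  [158,165): 7 bp
  [165,185): 20 bp
  [185,193): 8 bp
  [193,197): 4 bp
  [197,203): 6 bp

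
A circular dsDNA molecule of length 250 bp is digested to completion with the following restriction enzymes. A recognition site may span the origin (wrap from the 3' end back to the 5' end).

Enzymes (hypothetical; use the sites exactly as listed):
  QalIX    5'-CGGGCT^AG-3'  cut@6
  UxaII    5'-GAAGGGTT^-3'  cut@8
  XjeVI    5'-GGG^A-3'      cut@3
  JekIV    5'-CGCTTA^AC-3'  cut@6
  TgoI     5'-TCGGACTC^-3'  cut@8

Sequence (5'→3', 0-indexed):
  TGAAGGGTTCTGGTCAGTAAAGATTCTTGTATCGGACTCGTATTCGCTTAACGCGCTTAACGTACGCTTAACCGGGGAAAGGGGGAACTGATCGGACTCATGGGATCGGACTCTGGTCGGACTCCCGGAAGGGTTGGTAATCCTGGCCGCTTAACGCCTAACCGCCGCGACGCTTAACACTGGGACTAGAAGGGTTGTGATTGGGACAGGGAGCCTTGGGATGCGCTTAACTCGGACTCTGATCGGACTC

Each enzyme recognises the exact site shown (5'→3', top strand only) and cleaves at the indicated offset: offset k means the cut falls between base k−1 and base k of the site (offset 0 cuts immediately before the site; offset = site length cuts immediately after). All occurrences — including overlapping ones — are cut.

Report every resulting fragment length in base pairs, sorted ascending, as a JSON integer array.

Per-enzyme occurrences:
  QalIX (CGGGCTAG, off=6): no sites
  UxaII (GAAGGGTT, off=8): starts [1, 127, 188] → cuts [9, 135, 196]
  XjeVI (GGGA, off=3): starts [74, 82, 101, 181, 202, 208, 217] → cuts [77, 85, 104, 184, 205, 211, 220]
  JekIV (CGCTTAAC, off=6): starts [44, 53, 64, 147, 170, 223] → cuts [50, 59, 70, 153, 176, 229]
  TgoI (TCGGACTC, off=8): starts [31, 91, 105, 116, 231, 242] → cuts [0, 39, 99, 113, 124, 239]

All cut coordinates (distinct, sorted): [0, 9, 39, 50, 59, 70, 77, 85, 99, 104, 113, 124, 135, 153, 176, 184, 196, 205, 211, 220, 229, 239]

Fragment lengths:
  0→9: 9 bp
  9→39: 30 bp
  39→50: 11 bp
  50→59: 9 bp
  59→70: 11 bp
  70→77: 7 bp
  77→85: 8 bp
  85→99: 14 bp
  99→104: 5 bp
  104→113: 9 bp
  113→124: 11 bp
  124→135: 11 bp
  135→153: 18 bp
  153→176: 23 bp
  176→184: 8 bp
  184→196: 12 bp
  196→205: 9 bp
  205→211: 6 bp
  211→220: 9 bp
  220→229: 9 bp
  229→239: 10 bp
  239→0 (wrap): 250-239+0 = 11 bp

[5,6,7,8,8,9,9,9,9,9,9,10,11,11,11,11,11,12,14,18,23,30]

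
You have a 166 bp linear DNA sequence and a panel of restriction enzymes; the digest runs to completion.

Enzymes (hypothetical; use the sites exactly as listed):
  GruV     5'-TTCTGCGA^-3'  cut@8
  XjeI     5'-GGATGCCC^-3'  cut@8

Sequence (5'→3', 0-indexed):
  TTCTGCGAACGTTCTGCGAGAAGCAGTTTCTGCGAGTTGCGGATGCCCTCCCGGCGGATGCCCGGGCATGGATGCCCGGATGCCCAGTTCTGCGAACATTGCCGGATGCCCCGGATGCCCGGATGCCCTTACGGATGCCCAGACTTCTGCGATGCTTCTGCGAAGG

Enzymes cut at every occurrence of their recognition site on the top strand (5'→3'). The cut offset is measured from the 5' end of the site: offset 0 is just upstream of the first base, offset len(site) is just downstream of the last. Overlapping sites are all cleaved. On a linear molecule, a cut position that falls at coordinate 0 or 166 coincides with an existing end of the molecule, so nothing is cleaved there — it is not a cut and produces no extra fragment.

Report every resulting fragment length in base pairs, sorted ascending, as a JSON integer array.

[3,8,8,8,9,10,11,11,12,12,13,14,15,16,16]

Per-enzyme occurrences:
  GruV (TTCTGCGA, off=8): starts [0, 11, 27, 87, 144, 155] → cuts [8, 19, 35, 95, 152, 163]
  XjeI (GGATGCCC, off=8): starts [40, 55, 69, 77, 103, 112, 120, 132] → cuts [48, 63, 77, 85, 111, 120, 128, 140]

All cut coordinates (distinct, sorted): [8, 19, 35, 48, 63, 77, 85, 95, 111, 120, 128, 140, 152, 163]

Fragment lengths:
  [0,8): 8 bp
  [8,19): 11 bp
  [19,35): 16 bp
  [35,48): 13 bp
  [48,63): 15 bp
  [63,77): 14 bp
  [77,85): 8 bp
  [85,95): 10 bp
  [95,111): 16 bp
  [111,120): 9 bp
  [120,128): 8 bp
  [128,140): 12 bp
  [140,152): 12 bp
  [152,163): 11 bp
  [163,166): 3 bp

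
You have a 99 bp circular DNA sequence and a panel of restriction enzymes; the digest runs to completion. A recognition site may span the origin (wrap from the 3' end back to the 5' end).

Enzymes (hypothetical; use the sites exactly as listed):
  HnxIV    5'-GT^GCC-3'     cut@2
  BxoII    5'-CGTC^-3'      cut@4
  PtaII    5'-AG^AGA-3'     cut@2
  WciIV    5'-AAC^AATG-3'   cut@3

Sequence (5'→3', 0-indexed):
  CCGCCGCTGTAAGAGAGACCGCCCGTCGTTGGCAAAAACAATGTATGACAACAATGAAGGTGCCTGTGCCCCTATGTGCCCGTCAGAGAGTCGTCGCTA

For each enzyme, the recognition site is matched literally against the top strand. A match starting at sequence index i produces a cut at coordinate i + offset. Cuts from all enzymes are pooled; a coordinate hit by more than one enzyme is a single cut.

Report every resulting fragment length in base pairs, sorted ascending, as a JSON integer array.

Site scan:
  HnxIV (GTGCC, off=2): starts [59, 65, 75] → cuts [61, 67, 77]
  BxoII (CGTC, off=4): starts [23, 80, 91] → cuts [27, 84, 95]
  PtaII (AGAGA, off=2): starts [11, 13, 84] → cuts [13, 15, 86]
  WciIV (AACAATG, off=3): starts [36, 49] → cuts [39, 52]

All cut coordinates (distinct, sorted): [13, 15, 27, 39, 52, 61, 67, 77, 84, 86, 95]

Fragment lengths:
  13→15: 2 bp
  15→27: 12 bp
  27→39: 12 bp
  39→52: 13 bp
  52→61: 9 bp
  61→67: 6 bp
  67→77: 10 bp
  77→84: 7 bp
  84→86: 2 bp
  86→95: 9 bp
  95→13 (wrap): 99-95+13 = 17 bp

[2,2,6,7,9,9,10,12,12,13,17]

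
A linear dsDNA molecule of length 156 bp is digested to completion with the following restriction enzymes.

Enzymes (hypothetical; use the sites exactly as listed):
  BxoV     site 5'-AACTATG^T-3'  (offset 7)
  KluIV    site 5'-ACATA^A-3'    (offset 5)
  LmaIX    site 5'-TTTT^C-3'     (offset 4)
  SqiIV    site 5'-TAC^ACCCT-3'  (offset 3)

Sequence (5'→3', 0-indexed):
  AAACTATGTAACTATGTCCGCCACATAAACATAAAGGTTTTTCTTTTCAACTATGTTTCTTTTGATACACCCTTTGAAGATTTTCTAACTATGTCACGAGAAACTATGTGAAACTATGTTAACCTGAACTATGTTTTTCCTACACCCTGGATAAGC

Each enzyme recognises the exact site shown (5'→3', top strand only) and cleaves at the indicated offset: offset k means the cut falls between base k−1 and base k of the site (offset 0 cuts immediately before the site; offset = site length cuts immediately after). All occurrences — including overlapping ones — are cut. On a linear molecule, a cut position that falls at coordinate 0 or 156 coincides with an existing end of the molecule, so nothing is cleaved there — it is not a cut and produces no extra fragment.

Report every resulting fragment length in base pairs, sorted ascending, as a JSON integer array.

Site scan:
  BxoV AACTATGT/7: at [1, 9, 48, 86, 101, 111, 126] ⇒ [8, 16, 55, 93, 108, 118, 133]
  KluIV ACATAA/5: at [22, 28] ⇒ [27, 33]
  LmaIX TTTTC/4: at [38, 43, 80, 134] ⇒ [42, 47, 84, 138]
  SqiIV TACACCCT/3: at [65, 140] ⇒ [68, 143]

All cut coordinates (distinct, sorted): [8, 16, 27, 33, 42, 47, 55, 68, 84, 93, 108, 118, 133, 138, 143]

Fragments:
  [0,8): 8 bp
  [8,16): 8 bp
  [16,27): 11 bp
  [27,33): 6 bp
  [33,42): 9 bp
  [42,47): 5 bp
  [47,55): 8 bp
  [55,68): 13 bp
  [68,84): 16 bp
  [84,93): 9 bp
  [93,108): 15 bp
  [108,118): 10 bp
  [118,133): 15 bp
  [133,138): 5 bp
  [138,143): 5 bp
  [143,156): 13 bp

[5,5,5,6,8,8,8,9,9,10,11,13,13,15,15,16]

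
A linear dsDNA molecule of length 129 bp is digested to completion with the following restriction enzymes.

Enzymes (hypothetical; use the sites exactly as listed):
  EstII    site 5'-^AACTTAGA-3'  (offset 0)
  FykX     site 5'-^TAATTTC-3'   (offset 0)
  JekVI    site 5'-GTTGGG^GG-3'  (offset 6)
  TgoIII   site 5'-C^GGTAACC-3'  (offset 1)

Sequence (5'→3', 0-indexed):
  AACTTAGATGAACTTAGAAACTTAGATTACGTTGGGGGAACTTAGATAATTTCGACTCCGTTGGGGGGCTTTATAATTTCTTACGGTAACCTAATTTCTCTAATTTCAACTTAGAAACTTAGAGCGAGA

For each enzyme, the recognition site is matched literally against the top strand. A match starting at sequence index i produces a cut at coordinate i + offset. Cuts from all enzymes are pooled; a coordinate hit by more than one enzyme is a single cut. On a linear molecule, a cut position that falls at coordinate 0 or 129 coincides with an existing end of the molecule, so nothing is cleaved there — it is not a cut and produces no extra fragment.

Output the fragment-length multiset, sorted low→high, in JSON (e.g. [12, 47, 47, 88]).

[2,7,7,8,8,8,8,9,10,11,14,18,19]

Per-enzyme occurrences:
  EstII (AACTTAGA, off=0): starts [0, 10, 18, 38, 107, 115] → cuts [10, 18, 38, 107, 115] (position 0 is a terminus of the linear molecule — no cut)
  FykX (TAATTTC, off=0): starts [46, 73, 91, 100] → cuts [46, 73, 91, 100]
  JekVI (GTTGGGGG, off=6): starts [30, 59] → cuts [36, 65]
  TgoIII (CGGTAACC, off=1): starts [83] → cuts [84]

Pooled cuts: [10, 18, 36, 38, 46, 65, 73, 84, 91, 100, 107, 115]

Fragments:
  [0,10): 10 bp
  [10,18): 8 bp
  [18,36): 18 bp
  [36,38): 2 bp
  [38,46): 8 bp
  [46,65): 19 bp
  [65,73): 8 bp
  [73,84): 11 bp
  [84,91): 7 bp
  [91,100): 9 bp
  [100,107): 7 bp
  [107,115): 8 bp
  [115,129): 14 bp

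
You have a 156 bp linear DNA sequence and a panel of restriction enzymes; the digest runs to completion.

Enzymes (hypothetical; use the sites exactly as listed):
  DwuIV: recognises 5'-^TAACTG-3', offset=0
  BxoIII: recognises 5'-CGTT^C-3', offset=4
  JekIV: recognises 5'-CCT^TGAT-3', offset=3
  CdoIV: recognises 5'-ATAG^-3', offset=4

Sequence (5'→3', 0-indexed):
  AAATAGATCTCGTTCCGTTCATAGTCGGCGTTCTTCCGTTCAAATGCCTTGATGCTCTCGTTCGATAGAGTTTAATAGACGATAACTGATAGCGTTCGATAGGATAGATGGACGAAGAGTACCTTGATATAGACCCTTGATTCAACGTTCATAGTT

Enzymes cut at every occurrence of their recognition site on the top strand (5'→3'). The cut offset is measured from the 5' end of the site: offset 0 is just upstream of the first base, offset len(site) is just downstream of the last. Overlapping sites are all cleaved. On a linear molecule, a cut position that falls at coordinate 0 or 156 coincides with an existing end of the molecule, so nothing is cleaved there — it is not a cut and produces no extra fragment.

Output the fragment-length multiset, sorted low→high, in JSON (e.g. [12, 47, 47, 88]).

[2,4,4,5,5,5,5,5,6,6,6,8,8,8,8,9,10,10,12,13,17]

Scan for sites:
  DwuIV TAACTG/0: at [82] ⇒ [82]
  BxoIII CGTTC/4: at [10, 15, 28, 36, 58, 92, 145] ⇒ [14, 19, 32, 40, 62, 96, 149]
  JekIV CCTTGAT/3: at [46, 121, 134] ⇒ [49, 124, 137]
  CdoIV ATAG/4: at [2, 20, 64, 74, 88, 98, 103, 128, 150] ⇒ [6, 24, 68, 78, 92, 102, 107, 132, 154]

Pooled cuts: [6, 14, 19, 24, 32, 40, 49, 62, 68, 78, 82, 92, 96, 102, 107, 124, 132, 137, 149, 154]

Fragments:
  [0,6): 6 bp
  [6,14): 8 bp
  [14,19): 5 bp
  [19,24): 5 bp
  [24,32): 8 bp
  [32,40): 8 bp
  [40,49): 9 bp
  [49,62): 13 bp
  [62,68): 6 bp
  [68,78): 10 bp
  [78,82): 4 bp
  [82,92): 10 bp
  [92,96): 4 bp
  [96,102): 6 bp
  [102,107): 5 bp
  [107,124): 17 bp
  [124,132): 8 bp
  [132,137): 5 bp
  [137,149): 12 bp
  [149,154): 5 bp
  [154,156): 2 bp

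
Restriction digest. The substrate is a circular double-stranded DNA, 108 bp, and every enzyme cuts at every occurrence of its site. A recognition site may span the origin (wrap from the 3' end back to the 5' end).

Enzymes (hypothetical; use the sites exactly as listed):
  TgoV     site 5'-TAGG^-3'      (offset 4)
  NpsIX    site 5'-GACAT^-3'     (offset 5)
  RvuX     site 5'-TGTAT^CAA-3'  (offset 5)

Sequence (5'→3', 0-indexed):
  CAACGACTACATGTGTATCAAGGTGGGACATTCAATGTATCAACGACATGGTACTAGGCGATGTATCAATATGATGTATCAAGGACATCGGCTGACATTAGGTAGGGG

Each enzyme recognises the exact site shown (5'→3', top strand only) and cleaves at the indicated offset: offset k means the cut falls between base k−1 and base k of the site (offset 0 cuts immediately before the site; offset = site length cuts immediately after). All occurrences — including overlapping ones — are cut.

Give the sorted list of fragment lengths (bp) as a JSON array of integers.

Per-enzyme occurrences:
  TgoV (TAGG, off=4): starts [54, 98, 102] → cuts [58, 102, 106]
  NpsIX (GACAT, off=5): starts [26, 44, 83, 93] → cuts [31, 49, 88, 98]
  RvuX (TGTATCAA, off=5): starts [13, 35, 61, 74] → cuts [18, 40, 66, 79]

Pooled cuts: [18, 31, 40, 49, 58, 66, 79, 88, 98, 102, 106]

Fragments:
  18→31: 13 bp
  31→40: 9 bp
  40→49: 9 bp
  49→58: 9 bp
  58→66: 8 bp
  66→79: 13 bp
  79→88: 9 bp
  88→98: 10 bp
  98→102: 4 bp
  102→106: 4 bp
  106→18 (wrap): 108-106+18 = 20 bp

[4,4,8,9,9,9,9,10,13,13,20]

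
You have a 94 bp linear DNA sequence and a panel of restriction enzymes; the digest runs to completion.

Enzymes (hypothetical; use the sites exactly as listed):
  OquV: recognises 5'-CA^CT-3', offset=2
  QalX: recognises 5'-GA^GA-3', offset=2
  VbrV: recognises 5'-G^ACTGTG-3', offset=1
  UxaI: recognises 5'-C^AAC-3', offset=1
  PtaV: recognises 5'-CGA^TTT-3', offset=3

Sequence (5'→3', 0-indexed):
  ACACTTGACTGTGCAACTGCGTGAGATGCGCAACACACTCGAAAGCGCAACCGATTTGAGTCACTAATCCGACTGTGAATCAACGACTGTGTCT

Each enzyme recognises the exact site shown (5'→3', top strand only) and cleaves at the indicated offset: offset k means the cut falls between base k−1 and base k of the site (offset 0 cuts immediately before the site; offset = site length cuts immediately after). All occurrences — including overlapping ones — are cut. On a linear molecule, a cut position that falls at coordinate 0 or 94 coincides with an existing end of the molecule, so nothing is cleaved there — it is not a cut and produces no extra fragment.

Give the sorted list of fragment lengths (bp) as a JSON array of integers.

Per-enzyme occurrences:
  OquV (CACT, off=2): starts [1, 35, 61] → cuts [3, 37, 63]
  QalX (GAGA, off=2): starts [22] → cuts [24]
  VbrV (GACTGTG, off=1): starts [6, 70, 84] → cuts [7, 71, 85]
  UxaI (CAAC, off=1): starts [13, 30, 47, 80] → cuts [14, 31, 48, 81]
  PtaV (CGATTT, off=3): starts [51] → cuts [54]

Pooled cuts: [3, 7, 14, 24, 31, 37, 48, 54, 63, 71, 81, 85]

Fragment lengths:
  [0,3): 3 bp
  [3,7): 4 bp
  [7,14): 7 bp
  [14,24): 10 bp
  [24,31): 7 bp
  [31,37): 6 bp
  [37,48): 11 bp
  [48,54): 6 bp
  [54,63): 9 bp
  [63,71): 8 bp
  [71,81): 10 bp
  [81,85): 4 bp
  [85,94): 9 bp

[3,4,4,6,6,7,7,8,9,9,10,10,11]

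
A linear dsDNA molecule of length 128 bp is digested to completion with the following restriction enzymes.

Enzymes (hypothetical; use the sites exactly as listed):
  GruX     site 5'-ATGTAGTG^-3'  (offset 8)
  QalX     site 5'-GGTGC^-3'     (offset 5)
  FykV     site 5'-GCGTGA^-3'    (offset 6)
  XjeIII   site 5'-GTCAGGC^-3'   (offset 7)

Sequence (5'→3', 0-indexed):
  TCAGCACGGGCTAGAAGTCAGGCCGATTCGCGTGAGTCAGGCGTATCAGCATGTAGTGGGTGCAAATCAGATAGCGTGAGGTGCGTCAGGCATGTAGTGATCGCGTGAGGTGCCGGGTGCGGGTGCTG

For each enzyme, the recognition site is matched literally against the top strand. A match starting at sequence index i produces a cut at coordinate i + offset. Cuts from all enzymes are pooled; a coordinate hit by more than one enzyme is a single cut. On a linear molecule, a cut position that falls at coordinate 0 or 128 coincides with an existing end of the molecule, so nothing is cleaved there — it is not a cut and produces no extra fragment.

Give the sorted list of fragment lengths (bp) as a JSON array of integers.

Per-enzyme occurrences:
  GruX (ATGTAGTG, off=8): starts [50, 91] → cuts [58, 99]
  QalX (GGTGC, off=5): starts [58, 79, 108, 115, 121] → cuts [63, 84, 113, 120, 126]
  FykV (GCGTGA, off=6): starts [29, 73, 102] → cuts [35, 79, 108]
  XjeIII (GTCAGGC, off=7): starts [16, 35, 84] → cuts [23, 42, 91]

Pooled cuts: [23, 35, 42, 58, 63, 79, 84, 91, 99, 108, 113, 120, 126]

Fragments:
  [0,23): 23 bp
  [23,35): 12 bp
  [35,42): 7 bp
  [42,58): 16 bp
  [58,63): 5 bp
  [63,79): 16 bp
  [79,84): 5 bp
  [84,91): 7 bp
  [91,99): 8 bp
  [99,108): 9 bp
  [108,113): 5 bp
  [113,120): 7 bp
  [120,126): 6 bp
  [126,128): 2 bp

[2,5,5,5,6,7,7,7,8,9,12,16,16,23]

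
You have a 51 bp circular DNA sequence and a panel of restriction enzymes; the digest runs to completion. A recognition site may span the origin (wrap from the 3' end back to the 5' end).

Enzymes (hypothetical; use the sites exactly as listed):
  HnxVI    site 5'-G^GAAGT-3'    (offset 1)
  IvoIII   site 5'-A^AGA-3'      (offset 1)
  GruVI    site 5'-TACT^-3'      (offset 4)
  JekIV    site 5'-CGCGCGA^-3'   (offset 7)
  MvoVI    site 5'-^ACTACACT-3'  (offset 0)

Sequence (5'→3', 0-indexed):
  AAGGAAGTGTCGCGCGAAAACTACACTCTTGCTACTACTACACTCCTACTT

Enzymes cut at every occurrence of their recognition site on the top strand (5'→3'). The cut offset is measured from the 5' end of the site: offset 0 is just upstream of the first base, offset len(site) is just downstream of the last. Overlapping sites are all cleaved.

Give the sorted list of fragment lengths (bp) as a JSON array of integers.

[2,3,4,11,14,17]

Site scan:
  HnxVI GGAAGT/1: at [2] ⇒ [3]
  IvoIII (AAGA, off=1): no sites
  GruVI TACT/4: at [32, 35, 46] ⇒ [36, 39, 50]
  JekIV CGCGCGA/7: at [10] ⇒ [17]
  MvoVI ACTACACT/0: at [19, 36] ⇒ [19, 36]

Pooled cuts: [3, 17, 19, 36, 39, 50]

Fragment lengths:
  3→17: 14 bp
  17→19: 2 bp
  19→36: 17 bp
  36→39: 3 bp
  39→50: 11 bp
  50→3 (wrap): 51-50+3 = 4 bp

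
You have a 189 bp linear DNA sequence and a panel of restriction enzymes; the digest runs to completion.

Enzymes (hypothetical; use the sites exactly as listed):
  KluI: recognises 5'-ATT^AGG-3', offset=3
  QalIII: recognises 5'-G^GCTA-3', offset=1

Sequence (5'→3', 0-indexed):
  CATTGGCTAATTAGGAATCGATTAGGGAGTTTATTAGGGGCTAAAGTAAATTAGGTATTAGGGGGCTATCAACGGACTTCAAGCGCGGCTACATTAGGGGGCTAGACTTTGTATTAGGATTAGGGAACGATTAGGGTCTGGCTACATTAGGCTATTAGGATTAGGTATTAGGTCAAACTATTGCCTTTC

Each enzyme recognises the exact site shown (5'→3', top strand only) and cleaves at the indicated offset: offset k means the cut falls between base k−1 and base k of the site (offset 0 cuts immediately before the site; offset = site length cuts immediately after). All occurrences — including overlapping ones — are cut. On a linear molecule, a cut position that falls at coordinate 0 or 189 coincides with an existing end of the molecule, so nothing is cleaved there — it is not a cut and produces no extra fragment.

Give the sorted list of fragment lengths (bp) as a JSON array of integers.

[2,4,5,5,5,6,6,6,7,7,7,8,8,8,11,11,12,13,15,20,23]

Scan for sites:
  KluI (ATTAGG, off=3): starts [9, 20, 32, 49, 56, 92, 112, 118, 129, 145, 153, 159, 166] → cuts [12, 23, 35, 52, 59, 95, 115, 121, 132, 148, 156, 162, 169]
  QalIII (GGCTA, off=1): starts [4, 38, 63, 86, 99, 139, 149] → cuts [5, 39, 64, 87, 100, 140, 150]

Pooled cuts: [5, 12, 23, 35, 39, 52, 59, 64, 87, 95, 100, 115, 121, 132, 140, 148, 150, 156, 162, 169]

Fragment lengths:
  [0,5): 5 bp
  [5,12): 7 bp
  [12,23): 11 bp
  [23,35): 12 bp
  [35,39): 4 bp
  [39,52): 13 bp
  [52,59): 7 bp
  [59,64): 5 bp
  [64,87): 23 bp
  [87,95): 8 bp
  [95,100): 5 bp
  [100,115): 15 bp
  [115,121): 6 bp
  [121,132): 11 bp
  [132,140): 8 bp
  [140,148): 8 bp
  [148,150): 2 bp
  [150,156): 6 bp
  [156,162): 6 bp
  [162,169): 7 bp
  [169,189): 20 bp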